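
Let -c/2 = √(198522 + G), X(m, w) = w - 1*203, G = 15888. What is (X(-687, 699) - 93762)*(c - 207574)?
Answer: 19359596684 + 186532*√214410 ≈ 1.9446e+10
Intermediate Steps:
X(m, w) = -203 + w (X(m, w) = w - 203 = -203 + w)
c = -2*√214410 (c = -2*√(198522 + 15888) = -2*√214410 ≈ -926.09)
(X(-687, 699) - 93762)*(c - 207574) = ((-203 + 699) - 93762)*(-2*√214410 - 207574) = (496 - 93762)*(-207574 - 2*√214410) = -93266*(-207574 - 2*√214410) = 19359596684 + 186532*√214410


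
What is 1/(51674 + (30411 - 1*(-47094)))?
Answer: 1/129179 ≈ 7.7412e-6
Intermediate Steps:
1/(51674 + (30411 - 1*(-47094))) = 1/(51674 + (30411 + 47094)) = 1/(51674 + 77505) = 1/129179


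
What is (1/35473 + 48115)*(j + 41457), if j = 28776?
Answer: 119872518251268/35473 ≈ 3.3793e+9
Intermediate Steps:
(1/35473 + 48115)*(j + 41457) = (1/35473 + 48115)*(28776 + 41457) = (1/35473 + 48115)*70233 = (1706783396/35473)*70233 = 119872518251268/35473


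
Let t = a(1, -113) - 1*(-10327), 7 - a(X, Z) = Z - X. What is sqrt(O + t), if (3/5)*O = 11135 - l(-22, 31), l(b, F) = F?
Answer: 4*sqrt(16287)/3 ≈ 170.16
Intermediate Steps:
a(X, Z) = 7 + X - Z (a(X, Z) = 7 - (Z - X) = 7 + (X - Z) = 7 + X - Z)
t = 10448 (t = (7 + 1 - 1*(-113)) - 1*(-10327) = (7 + 1 + 113) + 10327 = 121 + 10327 = 10448)
O = 55520/3 (O = 5*(11135 - 1*31)/3 = 5*(11135 - 31)/3 = (5/3)*11104 = 55520/3 ≈ 18507.)
sqrt(O + t) = sqrt(55520/3 + 10448) = sqrt(86864/3) = 4*sqrt(16287)/3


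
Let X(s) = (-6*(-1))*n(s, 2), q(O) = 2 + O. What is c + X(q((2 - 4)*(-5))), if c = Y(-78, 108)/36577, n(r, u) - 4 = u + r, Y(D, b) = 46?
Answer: 3950362/36577 ≈ 108.00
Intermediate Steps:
n(r, u) = 4 + r + u (n(r, u) = 4 + (u + r) = 4 + (r + u) = 4 + r + u)
X(s) = 36 + 6*s (X(s) = (-6*(-1))*(4 + s + 2) = 6*(6 + s) = 36 + 6*s)
c = 46/36577 ≈ 0.0012576
c + X(q((2 - 4)*(-5))) = 46/36577 + (36 + 6*(2 + (2 - 4)*(-5))) = 46/36577 + (36 + 6*(2 - 2*(-5))) = 46/36577 + (36 + 6*(2 + 10)) = 46/36577 + (36 + 6*12) = 46/36577 + (36 + 72) = 46/36577 + 108 = 3950362/36577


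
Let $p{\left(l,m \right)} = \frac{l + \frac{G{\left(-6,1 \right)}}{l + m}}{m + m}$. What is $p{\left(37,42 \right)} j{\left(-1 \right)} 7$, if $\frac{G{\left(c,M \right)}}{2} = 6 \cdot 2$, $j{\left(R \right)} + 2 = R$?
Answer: $- \frac{2947}{316} \approx -9.3259$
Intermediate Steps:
$j{\left(R \right)} = -2 + R$
$G{\left(c,M \right)} = 24$ ($G{\left(c,M \right)} = 2 \cdot 6 \cdot 2 = 2 \cdot 12 = 24$)
$p{\left(l,m \right)} = \frac{l + \frac{24}{l + m}}{2 m}$ ($p{\left(l,m \right)} = \frac{l + \frac{24}{l + m}}{m + m} = \frac{l + \frac{24}{l + m}}{2 m}$)
$p{\left(37,42 \right)} j{\left(-1 \right)} 7 = \frac{24 + 37^{2} + 37 \cdot 42}{2 \cdot 42 \left(37 + 42\right)} \left(-2 - 1\right) 7 = \frac{1}{2} \cdot \frac{1}{42} \cdot \frac{1}{79} \left(24 + 1369 + 1554\right) \left(\left(-3\right) 7\right) = \frac{1}{2} \cdot \frac{1}{42} \cdot \frac{1}{79} \cdot 2947 \left(-21\right) = \frac{421}{948} \left(-21\right) = - \frac{2947}{316}$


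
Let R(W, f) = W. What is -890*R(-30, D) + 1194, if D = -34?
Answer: 27894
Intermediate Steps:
-890*R(-30, D) + 1194 = -890*(-30) + 1194 = 26700 + 1194 = 27894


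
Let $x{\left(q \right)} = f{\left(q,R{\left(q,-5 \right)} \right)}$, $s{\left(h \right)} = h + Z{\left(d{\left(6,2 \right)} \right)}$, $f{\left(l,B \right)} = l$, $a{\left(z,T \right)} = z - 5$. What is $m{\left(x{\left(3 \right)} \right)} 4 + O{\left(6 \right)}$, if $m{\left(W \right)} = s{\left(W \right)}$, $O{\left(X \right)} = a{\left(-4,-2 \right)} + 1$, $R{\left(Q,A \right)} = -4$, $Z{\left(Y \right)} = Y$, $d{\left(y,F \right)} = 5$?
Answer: $24$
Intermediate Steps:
$a{\left(z,T \right)} = -5 + z$ ($a{\left(z,T \right)} = z - 5 = -5 + z$)
$s{\left(h \right)} = 5 + h$ ($s{\left(h \right)} = h + 5 = 5 + h$)
$O{\left(X \right)} = -8$ ($O{\left(X \right)} = \left(-5 - 4\right) + 1 = -9 + 1 = -8$)
$x{\left(q \right)} = q$
$m{\left(W \right)} = 5 + W$
$m{\left(x{\left(3 \right)} \right)} 4 + O{\left(6 \right)} = \left(5 + 3\right) 4 - 8 = 8 \cdot 4 - 8 = 32 - 8 = 24$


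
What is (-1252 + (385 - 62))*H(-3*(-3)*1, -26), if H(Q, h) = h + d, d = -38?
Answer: 59456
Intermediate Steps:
H(Q, h) = -38 + h (H(Q, h) = h - 38 = -38 + h)
(-1252 + (385 - 62))*H(-3*(-3)*1, -26) = (-1252 + (385 - 62))*(-38 - 26) = (-1252 + 323)*(-64) = -929*(-64) = 59456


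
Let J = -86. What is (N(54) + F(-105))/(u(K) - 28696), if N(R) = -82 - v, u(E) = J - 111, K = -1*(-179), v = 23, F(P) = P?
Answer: 70/9631 ≈ 0.0072682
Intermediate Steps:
K = 179
u(E) = -197 (u(E) = -86 - 111 = -197)
N(R) = -105 (N(R) = -82 - 1*23 = -82 - 23 = -105)
(N(54) + F(-105))/(u(K) - 28696) = (-105 - 105)/(-197 - 28696) = -210/(-28893) = -210*(-1/28893) = 70/9631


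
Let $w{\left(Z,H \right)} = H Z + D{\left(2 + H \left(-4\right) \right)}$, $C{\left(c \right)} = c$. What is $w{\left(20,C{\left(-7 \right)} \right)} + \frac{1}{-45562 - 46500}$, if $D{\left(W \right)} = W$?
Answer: $- \frac{10126821}{92062} \approx -110.0$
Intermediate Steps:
$w{\left(Z,H \right)} = 2 - 4 H + H Z$ ($w{\left(Z,H \right)} = H Z + \left(2 + H \left(-4\right)\right) = H Z - \left(-2 + 4 H\right) = 2 - 4 H + H Z$)
$w{\left(20,C{\left(-7 \right)} \right)} + \frac{1}{-45562 - 46500} = \left(2 - -28 - 140\right) + \frac{1}{-45562 - 46500} = \left(2 + 28 - 140\right) + \frac{1}{-92062} = -110 - \frac{1}{92062} = - \frac{10126821}{92062}$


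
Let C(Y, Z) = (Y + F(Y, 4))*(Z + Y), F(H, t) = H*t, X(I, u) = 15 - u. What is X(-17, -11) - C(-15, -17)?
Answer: -2374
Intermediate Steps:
C(Y, Z) = 5*Y*(Y + Z) (C(Y, Z) = (Y + Y*4)*(Z + Y) = (Y + 4*Y)*(Y + Z) = (5*Y)*(Y + Z) = 5*Y*(Y + Z))
X(-17, -11) - C(-15, -17) = (15 - 1*(-11)) - 5*(-15)*(-15 - 17) = (15 + 11) - 5*(-15)*(-32) = 26 - 1*2400 = 26 - 2400 = -2374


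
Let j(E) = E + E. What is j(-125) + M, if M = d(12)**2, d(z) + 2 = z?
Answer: -150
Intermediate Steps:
d(z) = -2 + z
j(E) = 2*E
M = 100 (M = (-2 + 12)**2 = 10**2 = 100)
j(-125) + M = 2*(-125) + 100 = -250 + 100 = -150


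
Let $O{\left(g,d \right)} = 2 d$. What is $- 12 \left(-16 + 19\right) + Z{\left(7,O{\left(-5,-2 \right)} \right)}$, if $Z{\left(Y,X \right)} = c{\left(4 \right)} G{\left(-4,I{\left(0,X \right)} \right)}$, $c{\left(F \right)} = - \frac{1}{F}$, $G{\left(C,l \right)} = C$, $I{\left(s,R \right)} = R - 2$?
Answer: $-35$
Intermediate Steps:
$I{\left(s,R \right)} = -2 + R$
$Z{\left(Y,X \right)} = 1$ ($Z{\left(Y,X \right)} = - \frac{1}{4} \left(-4\right) = \left(-1\right) \frac{1}{4} \left(-4\right) = \left(- \frac{1}{4}\right) \left(-4\right) = 1$)
$- 12 \left(-16 + 19\right) + Z{\left(7,O{\left(-5,-2 \right)} \right)} = - 12 \left(-16 + 19\right) + 1 = \left(-12\right) 3 + 1 = -36 + 1 = -35$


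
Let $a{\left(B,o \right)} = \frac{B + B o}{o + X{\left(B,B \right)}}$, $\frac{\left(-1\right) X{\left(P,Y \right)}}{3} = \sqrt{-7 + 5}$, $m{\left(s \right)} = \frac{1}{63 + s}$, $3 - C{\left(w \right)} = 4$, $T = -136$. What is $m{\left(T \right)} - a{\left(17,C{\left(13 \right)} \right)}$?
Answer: $- \frac{1}{73} \approx -0.013699$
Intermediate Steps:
$C{\left(w \right)} = -1$ ($C{\left(w \right)} = 3 - 4 = -1$)
$X{\left(P,Y \right)} = - 3 i \sqrt{2}$ ($X{\left(P,Y \right)} = - 3 \sqrt{-7 + 5} = - 3 \sqrt{-2} = - 3 i \sqrt{2}$)
$a{\left(B,o \right)} = \frac{B + B o}{o - 3 i \sqrt{2}}$
$m{\left(T \right)} - a{\left(17,C{\left(13 \right)} \right)} = \frac{1}{63 - 136} - \frac{17 \left(1 - 1\right)}{-1 - 3 i \sqrt{2}} = \frac{1}{-73} - 17 \frac{1}{-1 - 3 i \sqrt{2}} \cdot 0 = - \frac{1}{73} - 0 = - \frac{1}{73} + 0 = - \frac{1}{73}$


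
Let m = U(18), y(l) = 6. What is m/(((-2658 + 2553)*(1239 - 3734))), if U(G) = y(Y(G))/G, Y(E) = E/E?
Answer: 1/785925 ≈ 1.2724e-6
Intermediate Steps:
Y(E) = 1
U(G) = 6/G
m = 1/3 (m = 6/18 = 6*(1/18) = 1/3 ≈ 0.33333)
m/(((-2658 + 2553)*(1239 - 3734))) = 1/(3*(((-2658 + 2553)*(1239 - 3734)))) = 1/(3*((-105*(-2495)))) = (1/3)/261975 = (1/3)*(1/261975) = 1/785925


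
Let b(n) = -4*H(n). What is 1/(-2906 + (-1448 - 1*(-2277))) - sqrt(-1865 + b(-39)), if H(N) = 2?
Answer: -1/2077 - I*sqrt(1873) ≈ -0.00048146 - 43.278*I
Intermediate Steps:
b(n) = -8 (b(n) = -4*2 = -8)
1/(-2906 + (-1448 - 1*(-2277))) - sqrt(-1865 + b(-39)) = 1/(-2906 + (-1448 - 1*(-2277))) - sqrt(-1865 - 8) = 1/(-2906 + (-1448 + 2277)) - sqrt(-1873) = 1/(-2906 + 829) - I*sqrt(1873) = 1/(-2077) - I*sqrt(1873) = -1/2077 - I*sqrt(1873)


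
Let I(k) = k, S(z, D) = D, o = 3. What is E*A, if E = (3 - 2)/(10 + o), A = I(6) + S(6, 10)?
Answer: 16/13 ≈ 1.2308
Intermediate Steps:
A = 16 (A = 6 + 10 = 16)
E = 1/13 (E = (3 - 2)/(10 + 3) = 1/13 ≈ 0.076923)
E*A = (1/13)*16 = 16/13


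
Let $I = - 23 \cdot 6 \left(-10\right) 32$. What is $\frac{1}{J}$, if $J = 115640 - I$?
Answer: $\frac{1}{71480} \approx 1.399 \cdot 10^{-5}$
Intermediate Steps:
$I = 44160$ ($I = \left(-23\right) \left(-60\right) 32 = 1380 \cdot 32 = 44160$)
$J = 71480$ ($J = 115640 - 44160 = 71480$)
$\frac{1}{J} = \frac{1}{71480}$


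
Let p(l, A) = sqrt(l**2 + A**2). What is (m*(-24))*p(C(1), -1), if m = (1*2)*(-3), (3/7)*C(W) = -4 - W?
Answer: 48*sqrt(1234) ≈ 1686.2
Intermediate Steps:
C(W) = -28/3 - 7*W/3 (C(W) = 7*(-4 - W)/3 = -28/3 - 7*W/3)
m = -6 (m = 2*(-3) = -6)
p(l, A) = sqrt(A**2 + l**2)
(m*(-24))*p(C(1), -1) = (-6*(-24))*sqrt((-1)**2 + (-28/3 - 7/3*1)**2) = 144*sqrt(1 + (-28/3 - 7/3)**2) = 144*sqrt(1 + (-35/3)**2) = 144*sqrt(1 + 1225/9) = 144*sqrt(1234/9) = 144*(sqrt(1234)/3) = 48*sqrt(1234)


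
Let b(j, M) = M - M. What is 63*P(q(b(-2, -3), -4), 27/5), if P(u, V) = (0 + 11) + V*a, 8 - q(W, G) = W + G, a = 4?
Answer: 10269/5 ≈ 2053.8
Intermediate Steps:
b(j, M) = 0
q(W, G) = 8 - G - W (q(W, G) = 8 - (W + G) = 8 - (G + W) = 8 + (-G - W) = 8 - G - W)
P(u, V) = 11 + 4*V (P(u, V) = (0 + 11) + V*4 = 11 + 4*V)
63*P(q(b(-2, -3), -4), 27/5) = 63*(11 + 4*(27/5)) = 63*(11 + 108/5) = 63*(163/5) = 10269/5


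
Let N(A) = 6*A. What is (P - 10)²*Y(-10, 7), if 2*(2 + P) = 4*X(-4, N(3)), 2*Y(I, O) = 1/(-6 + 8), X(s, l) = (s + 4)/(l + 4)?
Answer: 36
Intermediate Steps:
X(s, l) = (4 + s)/(4 + l)
Y(I, O) = ¼ (Y(I, O) = 1/(2*(-6 + 8)) = (½)/2 = (½)*(½) = ¼)
P = -2 (P = -2 + (4*((4 - 4)/(4 + 6*3)))/2 = -2 + (4*(0/(4 + 18)))/2 = -2 + (4*(0/22))/2 = -2 + (4*((1/22)*0))/2 = -2 + (4*0)/2 = -2 + (½)*0 = -2 + 0 = -2)
(P - 10)²*Y(-10, 7) = (-2 - 10)²*(¼) = (-12)²*(¼) = 144*(¼) = 36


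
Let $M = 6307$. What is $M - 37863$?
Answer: $-31556$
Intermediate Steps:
$M - 37863 = 6307 - 37863 = -31556$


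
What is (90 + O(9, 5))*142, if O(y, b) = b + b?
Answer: 14200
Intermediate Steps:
O(y, b) = 2*b
(90 + O(9, 5))*142 = (90 + 2*5)*142 = (90 + 10)*142 = 100*142 = 14200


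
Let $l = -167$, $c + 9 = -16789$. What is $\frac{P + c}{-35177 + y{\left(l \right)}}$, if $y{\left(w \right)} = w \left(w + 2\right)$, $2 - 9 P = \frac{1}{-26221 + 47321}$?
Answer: $\frac{3189898001}{1447417800} \approx 2.2039$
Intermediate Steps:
$c = -16798$ ($c = -9 - 16789 = -16798$)
$P = \frac{42199}{189900}$ ($P = \frac{2}{9} - \frac{1}{9 \left(-26221 + 47321\right)} = \frac{2}{9} - \frac{1}{9 \cdot 21100} = \frac{2}{9} - \frac{1}{189900} = \frac{42199}{189900} \approx 0.22222$)
$y{\left(w \right)} = w \left(2 + w\right)$
$\frac{P + c}{-35177 + y{\left(l \right)}} = \frac{\frac{42199}{189900} - 16798}{-35177 - 167 \left(2 - 167\right)} = - \frac{3189898001}{189900 \left(-35177 - -27555\right)} = - \frac{3189898001}{189900 \left(-35177 + 27555\right)} = - \frac{3189898001}{189900 \left(-7622\right)} = \left(- \frac{3189898001}{189900}\right) \left(- \frac{1}{7622}\right) = \frac{3189898001}{1447417800}$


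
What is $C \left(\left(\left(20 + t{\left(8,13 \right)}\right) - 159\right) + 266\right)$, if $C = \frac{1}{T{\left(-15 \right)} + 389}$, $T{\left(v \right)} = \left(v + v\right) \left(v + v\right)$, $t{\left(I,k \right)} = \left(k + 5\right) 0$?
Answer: $\frac{127}{1289} \approx 0.098526$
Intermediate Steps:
$t{\left(I,k \right)} = 0$ ($t{\left(I,k \right)} = \left(5 + k\right) 0 = 0$)
$T{\left(v \right)} = 4 v^{2}$ ($T{\left(v \right)} = 2 v 2 v = 4 v^{2}$)
$C = \frac{1}{1289}$ ($C = \frac{1}{4 \left(-15\right)^{2} + 389} = \frac{1}{4 \cdot 225 + 389} = \frac{1}{900 + 389} = \frac{1}{1289} \approx 0.0007758$)
$C \left(\left(\left(20 + t{\left(8,13 \right)}\right) - 159\right) + 266\right) = \frac{\left(\left(20 + 0\right) - 159\right) + 266}{1289} = \frac{\left(20 - 159\right) + 266}{1289} = \frac{-139 + 266}{1289} = \frac{1}{1289} \cdot 127 = \frac{127}{1289}$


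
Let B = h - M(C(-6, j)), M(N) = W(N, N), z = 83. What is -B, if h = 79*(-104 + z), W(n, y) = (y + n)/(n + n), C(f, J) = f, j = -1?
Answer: 1660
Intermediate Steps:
W(n, y) = (n + y)/(2*n) (W(n, y) = (n + y)/((2*n)) = (n + y)*(1/(2*n)) = (n + y)/(2*n))
h = -1659 (h = 79*(-104 + 83) = 79*(-21) = -1659)
M(N) = 1 (M(N) = (N + N)/(2*N) = (2*N)/(2*N) = 1)
B = -1660 (B = -1659 - 1*1 = -1659 - 1 = -1660)
-B = -1*(-1660) = 1660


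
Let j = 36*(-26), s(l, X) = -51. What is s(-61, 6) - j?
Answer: 885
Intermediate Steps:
j = -936
s(-61, 6) - j = -51 - 1*(-936) = -51 + 936 = 885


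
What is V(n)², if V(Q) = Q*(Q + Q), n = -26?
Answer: 1827904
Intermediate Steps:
V(Q) = 2*Q² (V(Q) = Q*(2*Q) = 2*Q²)
V(n)² = (2*(-26)²)² = (2*676)² = 1352² = 1827904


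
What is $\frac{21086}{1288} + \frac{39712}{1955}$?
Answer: $\frac{118123}{3220} \approx 36.684$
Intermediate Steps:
$\frac{21086}{1288} + \frac{39712}{1955} = 21086 \cdot \frac{1}{1288} + 39712 \cdot \frac{1}{1955} = \frac{10543}{644} + \frac{2336}{115} = \frac{118123}{3220}$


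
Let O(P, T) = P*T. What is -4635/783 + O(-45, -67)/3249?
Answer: -156770/31407 ≈ -4.9916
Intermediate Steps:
-4635/783 + O(-45, -67)/3249 = -4635/783 - 45*(-67)/3249 = -4635*1/783 + 3015*(1/3249) = -515/87 + 335/361 = -156770/31407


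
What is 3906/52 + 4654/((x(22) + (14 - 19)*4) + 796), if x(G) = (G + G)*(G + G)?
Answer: 1354385/17628 ≈ 76.831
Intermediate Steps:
x(G) = 4*G² (x(G) = (2*G)*(2*G) = 4*G²)
3906/52 + 4654/((x(22) + (14 - 19)*4) + 796) = 3906/52 + 4654/((4*22² + (14 - 19)*4) + 796) = 3906*(1/52) + 4654/((4*484 - 5*4) + 796) = 1953/26 + 4654/((1936 - 20) + 796) = 1953/26 + 4654/(1916 + 796) = 1953/26 + 4654/2712 = 1953/26 + 4654*(1/2712) = 1953/26 + 2327/1356 = 1354385/17628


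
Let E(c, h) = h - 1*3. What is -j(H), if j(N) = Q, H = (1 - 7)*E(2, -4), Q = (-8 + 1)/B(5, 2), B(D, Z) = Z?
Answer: 7/2 ≈ 3.5000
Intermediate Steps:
E(c, h) = -3 + h (E(c, h) = h - 3 = -3 + h)
Q = -7/2 (Q = (-8 + 1)/2 = -7*½ = -7/2 ≈ -3.5000)
H = 42 (H = (1 - 7)*(-3 - 4) = -6*(-7) = 42)
j(N) = -7/2
-j(H) = -1*(-7/2) = 7/2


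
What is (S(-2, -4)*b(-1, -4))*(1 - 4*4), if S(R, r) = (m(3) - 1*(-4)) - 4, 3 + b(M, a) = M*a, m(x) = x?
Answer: -45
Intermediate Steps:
b(M, a) = -3 + M*a
S(R, r) = 3 (S(R, r) = (3 - 1*(-4)) - 4 = (3 + 4) - 4 = 7 - 4 = 3)
(S(-2, -4)*b(-1, -4))*(1 - 4*4) = (3*(-3 - 1*(-4)))*(1 - 4*4) = (3*(-3 + 4))*(1 - 16) = (3*1)*(-15) = 3*(-15) = -45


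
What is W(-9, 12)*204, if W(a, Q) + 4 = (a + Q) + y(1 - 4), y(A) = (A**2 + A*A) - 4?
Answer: 2652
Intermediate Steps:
y(A) = -4 + 2*A**2 (y(A) = (A**2 + A**2) - 4 = 2*A**2 - 4 = -4 + 2*A**2)
W(a, Q) = 10 + Q + a (W(a, Q) = -4 + ((a + Q) + (-4 + 2*(1 - 4)**2)) = -4 + ((Q + a) + (-4 + 2*(-3)**2)) = -4 + ((Q + a) + (-4 + 2*9)) = -4 + ((Q + a) + (-4 + 18)) = -4 + ((Q + a) + 14) = -4 + (14 + Q + a) = 10 + Q + a)
W(-9, 12)*204 = (10 + 12 - 9)*204 = 13*204 = 2652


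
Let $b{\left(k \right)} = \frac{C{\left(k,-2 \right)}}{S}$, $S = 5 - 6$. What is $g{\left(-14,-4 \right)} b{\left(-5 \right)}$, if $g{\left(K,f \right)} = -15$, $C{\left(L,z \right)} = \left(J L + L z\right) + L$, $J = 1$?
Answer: $0$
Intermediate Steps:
$C{\left(L,z \right)} = 2 L + L z$ ($C{\left(L,z \right)} = \left(1 L + L z\right) + L = \left(L + L z\right) + L = 2 L + L z$)
$S = -1$ ($S = 5 - 6 = -1$)
$b{\left(k \right)} = 0$ ($b{\left(k \right)} = \frac{k \left(2 - 2\right)}{-1} = k 0 \left(-1\right) = 0 \left(-1\right) = 0$)
$g{\left(-14,-4 \right)} b{\left(-5 \right)} = \left(-15\right) 0 = 0$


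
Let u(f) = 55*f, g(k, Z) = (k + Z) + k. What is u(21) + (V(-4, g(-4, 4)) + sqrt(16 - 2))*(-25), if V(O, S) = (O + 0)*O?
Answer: 755 - 25*sqrt(14) ≈ 661.46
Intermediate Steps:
g(k, Z) = Z + 2*k (g(k, Z) = (Z + k) + k = Z + 2*k)
V(O, S) = O**2 (V(O, S) = O*O = O**2)
u(21) + (V(-4, g(-4, 4)) + sqrt(16 - 2))*(-25) = 55*21 + ((-4)**2 + sqrt(16 - 2))*(-25) = 1155 + (16 + sqrt(14))*(-25) = 1155 + (-400 - 25*sqrt(14)) = 755 - 25*sqrt(14)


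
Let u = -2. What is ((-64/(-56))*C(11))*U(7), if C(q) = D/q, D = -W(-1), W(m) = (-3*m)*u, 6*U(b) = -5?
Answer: -40/77 ≈ -0.51948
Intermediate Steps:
U(b) = -5/6 (U(b) = (1/6)*(-5) = -5/6)
W(m) = 6*m (W(m) = -3*m*(-2) = 6*m)
D = 6 (D = -6*(-1) = -1*(-6) = 6)
C(q) = 6/q
((-64/(-56))*C(11))*U(7) = ((-64/(-56))*(6/11))*(-5/6) = ((-64*(-1/56))*(6*(1/11)))*(-5/6) = ((8/7)*(6/11))*(-5/6) = (48/77)*(-5/6) = -40/77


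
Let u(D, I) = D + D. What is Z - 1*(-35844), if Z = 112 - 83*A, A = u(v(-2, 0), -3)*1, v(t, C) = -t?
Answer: 35624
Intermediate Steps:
u(D, I) = 2*D
A = 4 (A = (2*(-1*(-2)))*1 = (2*2)*1 = 4*1 = 4)
Z = -220 (Z = 112 - 83*4 = 112 - 332 = -220)
Z - 1*(-35844) = -220 - 1*(-35844) = -220 + 35844 = 35624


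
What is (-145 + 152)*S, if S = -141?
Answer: -987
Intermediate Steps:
(-145 + 152)*S = (-145 + 152)*(-141) = 7*(-141) = -987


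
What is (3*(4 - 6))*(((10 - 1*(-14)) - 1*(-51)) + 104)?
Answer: -1074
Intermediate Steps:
(3*(4 - 6))*(((10 - 1*(-14)) - 1*(-51)) + 104) = (3*(-2))*(((10 + 14) + 51) + 104) = -6*((24 + 51) + 104) = -6*(75 + 104) = -6*179 = -1074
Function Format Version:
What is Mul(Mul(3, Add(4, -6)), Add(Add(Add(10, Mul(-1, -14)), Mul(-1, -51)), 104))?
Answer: -1074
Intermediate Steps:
Mul(Mul(3, Add(4, -6)), Add(Add(Add(10, Mul(-1, -14)), Mul(-1, -51)), 104)) = Mul(Mul(3, -2), Add(Add(Add(10, 14), 51), 104)) = Mul(-6, Add(Add(24, 51), 104)) = Mul(-6, Add(75, 104)) = Mul(-6, 179) = -1074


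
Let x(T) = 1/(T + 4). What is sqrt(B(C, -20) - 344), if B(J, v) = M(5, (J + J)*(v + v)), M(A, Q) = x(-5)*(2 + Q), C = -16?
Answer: I*sqrt(1626) ≈ 40.324*I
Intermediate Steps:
x(T) = 1/(4 + T)
M(A, Q) = -2 - Q (M(A, Q) = (2 + Q)/(4 - 5) = (2 + Q)/(-1) = -(2 + Q) = -2 - Q)
B(J, v) = -2 - 4*J*v (B(J, v) = -2 - (J + J)*(v + v) = -2 - 2*J*2*v = -2 - 4*J*v)
sqrt(B(C, -20) - 344) = sqrt((-2 - 4*(-16)*(-20)) - 344) = sqrt((-2 - 1280) - 344) = sqrt(-1282 - 344) = sqrt(-1626) = I*sqrt(1626)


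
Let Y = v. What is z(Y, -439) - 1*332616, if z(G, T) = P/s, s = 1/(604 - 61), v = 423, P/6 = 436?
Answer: 1087872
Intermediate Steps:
P = 2616 (P = 6*436 = 2616)
Y = 423
s = 1/543 ≈ 0.0018416
z(G, T) = 1420488 (z(G, T) = 2616/(1/543) = 2616*543 = 1420488)
z(Y, -439) - 1*332616 = 1420488 - 1*332616 = 1420488 - 332616 = 1087872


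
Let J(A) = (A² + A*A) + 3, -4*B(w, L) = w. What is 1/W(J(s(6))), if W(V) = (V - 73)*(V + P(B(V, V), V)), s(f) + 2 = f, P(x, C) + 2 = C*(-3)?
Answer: 1/2736 ≈ 0.00036550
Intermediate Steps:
B(w, L) = -w/4
P(x, C) = -2 - 3*C (P(x, C) = -2 + C*(-3) = -2 - 3*C)
s(f) = -2 + f
J(A) = 3 + 2*A² (J(A) = (A² + A²) + 3 = 2*A² + 3 = 3 + 2*A²)
W(V) = (-73 + V)*(-2 - 2*V) (W(V) = (V - 73)*(V + (-2 - 3*V)) = (-73 + V)*(-2 - 2*V))
1/W(J(s(6))) = 1/(146 - 2*(3 + 2*(-2 + 6)²)² + 144*(3 + 2*(-2 + 6)²)) = 1/(146 - 2*(3 + 2*4²)² + 144*(3 + 2*4²)) = 1/(146 - 2*(3 + 2*16)² + 144*(3 + 2*16)) = 1/(146 - 2*(3 + 32)² + 144*(3 + 32)) = 1/(146 - 2*35² + 144*35) = 1/(146 - 2*1225 + 5040) = 1/(146 - 2450 + 5040) = 1/2736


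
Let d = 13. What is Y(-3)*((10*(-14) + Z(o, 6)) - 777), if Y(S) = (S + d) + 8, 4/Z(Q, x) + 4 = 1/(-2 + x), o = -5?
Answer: -82626/5 ≈ -16525.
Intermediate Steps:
Z(Q, x) = 4/(-4 + 1/(-2 + x))
Y(S) = 21 + S (Y(S) = (S + 13) + 8 = (13 + S) + 8 = 21 + S)
Y(-3)*((10*(-14) + Z(o, 6)) - 777) = (21 - 3)*((10*(-14) + 4*(2 - 1*6)/(-9 + 4*6)) - 777) = 18*((-140 + 4*(2 - 6)/(-9 + 24)) - 777) = 18*((-140 + 4*(-4)/15) - 777) = 18*((-140 + 4*(1/15)*(-4)) - 777) = 18*((-140 - 16/15) - 777) = 18*(-2116/15 - 777) = 18*(-13771/15) = -82626/5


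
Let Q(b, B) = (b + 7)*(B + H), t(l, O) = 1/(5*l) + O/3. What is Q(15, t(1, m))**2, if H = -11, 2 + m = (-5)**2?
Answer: 1069156/225 ≈ 4751.8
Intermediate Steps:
m = 23 (m = -2 + (-5)**2 = -2 + 25 = 23)
t(l, O) = O/3 + 1/(5*l) (t(l, O) = 1*(1/(5*l)) + O*(1/3) = 1/(5*l) + O/3 = O/3 + 1/(5*l))
Q(b, B) = (-11 + B)*(7 + b) (Q(b, B) = (b + 7)*(B - 11) = (7 + b)*(-11 + B) = (-11 + B)*(7 + b))
Q(15, t(1, m))**2 = (-77 - 11*15 + 7*((1/3)*23 + (1/5)/1) + ((1/3)*23 + (1/5)/1)*15)**2 = (-77 - 165 + 7*(23/3 + (1/5)*1) + (23/3 + (1/5)*1)*15)**2 = (-77 - 165 + 7*(23/3 + 1/5) + (23/3 + 1/5)*15)**2 = (-77 - 165 + 7*(118/15) + (118/15)*15)**2 = (-77 - 165 + 826/15 + 118)**2 = (-1034/15)**2 = 1069156/225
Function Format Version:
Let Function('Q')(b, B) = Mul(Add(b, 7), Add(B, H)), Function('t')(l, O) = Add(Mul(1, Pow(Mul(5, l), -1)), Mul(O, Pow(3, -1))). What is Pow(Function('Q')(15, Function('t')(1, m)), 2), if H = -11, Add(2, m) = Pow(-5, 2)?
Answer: Rational(1069156, 225) ≈ 4751.8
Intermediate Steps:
m = 23 (m = Add(-2, Pow(-5, 2)) = Add(-2, 25) = 23)
Function('t')(l, O) = Add(Mul(Rational(1, 3), O), Mul(Rational(1, 5), Pow(l, -1))) (Function('t')(l, O) = Add(Mul(1, Mul(Rational(1, 5), Pow(l, -1))), Mul(O, Rational(1, 3))) = Add(Mul(Rational(1, 5), Pow(l, -1)), Mul(Rational(1, 3), O)) = Add(Mul(Rational(1, 3), O), Mul(Rational(1, 5), Pow(l, -1))))
Function('Q')(b, B) = Mul(Add(-11, B), Add(7, b)) (Function('Q')(b, B) = Mul(Add(b, 7), Add(B, -11)) = Mul(Add(7, b), Add(-11, B)) = Mul(Add(-11, B), Add(7, b)))
Pow(Function('Q')(15, Function('t')(1, m)), 2) = Pow(Add(-77, Mul(-11, 15), Mul(7, Add(Mul(Rational(1, 3), 23), Mul(Rational(1, 5), Pow(1, -1)))), Mul(Add(Mul(Rational(1, 3), 23), Mul(Rational(1, 5), Pow(1, -1))), 15)), 2) = Pow(Add(-77, -165, Mul(7, Add(Rational(23, 3), Mul(Rational(1, 5), 1))), Mul(Add(Rational(23, 3), Mul(Rational(1, 5), 1)), 15)), 2) = Pow(Add(-77, -165, Mul(7, Add(Rational(23, 3), Rational(1, 5))), Mul(Add(Rational(23, 3), Rational(1, 5)), 15)), 2) = Pow(Add(-77, -165, Mul(7, Rational(118, 15)), Mul(Rational(118, 15), 15)), 2) = Pow(Add(-77, -165, Rational(826, 15), 118), 2) = Pow(Rational(-1034, 15), 2) = Rational(1069156, 225)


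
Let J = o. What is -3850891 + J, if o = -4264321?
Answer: -8115212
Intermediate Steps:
J = -4264321
-3850891 + J = -3850891 - 4264321 = -8115212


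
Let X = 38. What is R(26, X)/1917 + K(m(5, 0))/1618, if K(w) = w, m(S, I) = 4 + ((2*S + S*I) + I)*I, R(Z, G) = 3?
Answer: 2087/516951 ≈ 0.0040371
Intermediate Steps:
m(S, I) = 4 + I*(I + 2*S + I*S) (m(S, I) = 4 + ((2*S + I*S) + I)*I = 4 + (I + 2*S + I*S)*I = 4 + I*(I + 2*S + I*S))
R(26, X)/1917 + K(m(5, 0))/1618 = 3/1917 + (4 + 0² + 5*0² + 2*0*5)/1618 = 3*(1/1917) + (4 + 0 + 5*0 + 0)*(1/1618) = 1/639 + (4 + 0 + 0 + 0)*(1/1618) = 1/639 + 4*(1/1618) = 1/639 + 2/809 = 2087/516951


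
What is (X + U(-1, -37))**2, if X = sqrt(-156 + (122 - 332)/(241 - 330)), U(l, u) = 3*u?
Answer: (9879 - I*sqrt(1216986))**2/7921 ≈ 12167.0 - 2751.7*I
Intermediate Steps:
X = I*sqrt(1216986)/89 (X = sqrt(-156 - 210/(-89)) = sqrt(-156 - 210*(-1/89)) = sqrt(-156 + 210/89) = sqrt(-13674/89) = I*sqrt(1216986)/89 ≈ 12.395*I)
(X + U(-1, -37))**2 = (I*sqrt(1216986)/89 + 3*(-37))**2 = (I*sqrt(1216986)/89 - 111)**2 = (-111 + I*sqrt(1216986)/89)**2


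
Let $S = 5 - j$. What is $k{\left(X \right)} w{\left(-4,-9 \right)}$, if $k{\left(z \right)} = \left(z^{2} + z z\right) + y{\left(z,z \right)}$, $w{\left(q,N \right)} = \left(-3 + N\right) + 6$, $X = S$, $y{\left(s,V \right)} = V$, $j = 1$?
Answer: $-216$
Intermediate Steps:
$S = 4$ ($S = 5 - 1 = 4$)
$X = 4$
$w{\left(q,N \right)} = 3 + N$
$k{\left(z \right)} = z + 2 z^{2}$ ($k{\left(z \right)} = \left(z^{2} + z z\right) + z = \left(z^{2} + z^{2}\right) + z = 2 z^{2} + z = z + 2 z^{2}$)
$k{\left(X \right)} w{\left(-4,-9 \right)} = 4 \left(1 + 2 \cdot 4\right) \left(3 - 9\right) = 4 \left(1 + 8\right) \left(-6\right) = 4 \cdot 9 \left(-6\right) = 36 \left(-6\right) = -216$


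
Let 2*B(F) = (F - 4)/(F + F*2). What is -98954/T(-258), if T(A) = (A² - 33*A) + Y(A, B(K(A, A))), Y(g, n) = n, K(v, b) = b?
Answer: -76590396/58110503 ≈ -1.3180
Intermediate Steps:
B(F) = (-4 + F)/(6*F) (B(F) = ((F - 4)/(F + F*2))/2 = ((-4 + F)/(F + 2*F))/2 = ((-4 + F)/((3*F)))/2 = ((-4 + F)*(1/(3*F)))/2 = ((-4 + F)/(3*F))/2 = (-4 + F)/(6*F))
T(A) = A² - 33*A + (-4 + A)/(6*A) (T(A) = (A² - 33*A) + (-4 + A)/(6*A) = A² - 33*A + (-4 + A)/(6*A))
-98954/T(-258) = -98954*(-1548/(-4 - 258 + 6*(-258)²*(-33 - 258))) = -98954*(-1548/(-4 - 258 + 6*66564*(-291))) = -98954*(-1548/(-4 - 258 - 116220744)) = -98954/((⅙)*(-1/258)*(-116221006)) = -98954/58110503/774 = -98954*774/58110503 = -76590396/58110503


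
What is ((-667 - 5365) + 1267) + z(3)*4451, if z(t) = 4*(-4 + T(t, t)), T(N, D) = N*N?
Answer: 84255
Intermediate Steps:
T(N, D) = N²
z(t) = -16 + 4*t² (z(t) = 4*(-4 + t²) = -16 + 4*t²)
((-667 - 5365) + 1267) + z(3)*4451 = ((-667 - 5365) + 1267) + (-16 + 4*3²)*4451 = (-6032 + 1267) + (-16 + 4*9)*4451 = -4765 + (-16 + 36)*4451 = -4765 + 20*4451 = -4765 + 89020 = 84255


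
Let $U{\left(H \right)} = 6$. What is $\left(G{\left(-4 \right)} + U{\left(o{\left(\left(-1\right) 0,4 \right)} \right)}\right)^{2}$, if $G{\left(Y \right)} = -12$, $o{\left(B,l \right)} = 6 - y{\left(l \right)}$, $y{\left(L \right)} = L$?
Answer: $36$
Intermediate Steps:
$o{\left(B,l \right)} = 6 - l$
$\left(G{\left(-4 \right)} + U{\left(o{\left(\left(-1\right) 0,4 \right)} \right)}\right)^{2} = \left(-12 + 6\right)^{2} = \left(-6\right)^{2} = 36$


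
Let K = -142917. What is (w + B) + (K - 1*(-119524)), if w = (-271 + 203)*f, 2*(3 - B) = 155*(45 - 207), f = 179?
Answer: -23007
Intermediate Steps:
B = 12558 (B = 3 - 155*(45 - 207)/2 = 3 - 155*(-162)/2 = 3 - ½*(-25110) = 3 + 12555 = 12558)
w = -12172 (w = (-271 + 203)*179 = -68*179 = -12172)
(w + B) + (K - 1*(-119524)) = (-12172 + 12558) + (-142917 - 1*(-119524)) = 386 + (-142917 + 119524) = 386 - 23393 = -23007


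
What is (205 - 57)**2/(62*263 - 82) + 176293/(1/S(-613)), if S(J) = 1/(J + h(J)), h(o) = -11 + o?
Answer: -177067649/1254318 ≈ -141.17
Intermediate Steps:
S(J) = 1/(-11 + 2*J) (S(J) = 1/(J + (-11 + J)) = 1/(-11 + 2*J))
(205 - 57)**2/(62*263 - 82) + 176293/(1/S(-613)) = (205 - 57)**2/(62*263 - 82) + 176293/(1/(1/(-11 + 2*(-613)))) = 148**2/(16306 - 82) + 176293/(1/(1/(-11 - 1226))) = 21904/16224 + 176293/(1/(1/(-1237))) = 21904*(1/16224) + 176293/(1/(-1/1237)) = 1369/1014 + 176293/(-1237) = 1369/1014 + 176293*(-1/1237) = 1369/1014 - 176293/1237 = -177067649/1254318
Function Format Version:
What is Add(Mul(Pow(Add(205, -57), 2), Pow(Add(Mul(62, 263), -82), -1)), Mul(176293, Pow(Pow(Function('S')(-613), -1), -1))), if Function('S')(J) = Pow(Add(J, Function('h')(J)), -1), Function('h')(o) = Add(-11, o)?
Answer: Rational(-177067649, 1254318) ≈ -141.17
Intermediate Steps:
Function('S')(J) = Pow(Add(-11, Mul(2, J)), -1) (Function('S')(J) = Pow(Add(J, Add(-11, J)), -1) = Pow(Add(-11, Mul(2, J)), -1))
Add(Mul(Pow(Add(205, -57), 2), Pow(Add(Mul(62, 263), -82), -1)), Mul(176293, Pow(Pow(Function('S')(-613), -1), -1))) = Add(Mul(Pow(Add(205, -57), 2), Pow(Add(Mul(62, 263), -82), -1)), Mul(176293, Pow(Pow(Pow(Add(-11, Mul(2, -613)), -1), -1), -1))) = Add(Mul(Pow(148, 2), Pow(Add(16306, -82), -1)), Mul(176293, Pow(Pow(Pow(Add(-11, -1226), -1), -1), -1))) = Add(Mul(21904, Pow(16224, -1)), Mul(176293, Pow(Pow(Pow(-1237, -1), -1), -1))) = Add(Mul(21904, Rational(1, 16224)), Mul(176293, Pow(Pow(Rational(-1, 1237), -1), -1))) = Add(Rational(1369, 1014), Mul(176293, Pow(-1237, -1))) = Add(Rational(1369, 1014), Mul(176293, Rational(-1, 1237))) = Add(Rational(1369, 1014), Rational(-176293, 1237)) = Rational(-177067649, 1254318)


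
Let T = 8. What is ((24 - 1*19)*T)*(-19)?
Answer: -760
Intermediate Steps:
((24 - 1*19)*T)*(-19) = ((24 - 1*19)*8)*(-19) = ((24 - 19)*8)*(-19) = (5*8)*(-19) = 40*(-19) = -760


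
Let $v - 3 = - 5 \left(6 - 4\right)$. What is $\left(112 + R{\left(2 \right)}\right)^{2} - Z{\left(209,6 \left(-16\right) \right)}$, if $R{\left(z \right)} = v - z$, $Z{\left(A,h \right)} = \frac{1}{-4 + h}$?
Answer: $\frac{1060901}{100} \approx 10609.0$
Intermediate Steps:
$v = -7$ ($v = 3 - 5 \left(6 - 4\right) = 3 - 10 = -7$)
$R{\left(z \right)} = -7 - z$
$\left(112 + R{\left(2 \right)}\right)^{2} - Z{\left(209,6 \left(-16\right) \right)} = \left(112 - 9\right)^{2} - \frac{1}{-4 + 6 \left(-16\right)} = \left(112 - 9\right)^{2} - \frac{1}{-4 - 96} = \left(112 - 9\right)^{2} - \frac{1}{-100} = 103^{2} - - \frac{1}{100} = 10609 + \frac{1}{100} = \frac{1060901}{100}$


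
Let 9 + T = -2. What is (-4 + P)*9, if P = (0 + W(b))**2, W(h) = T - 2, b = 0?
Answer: 1485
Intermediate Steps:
T = -11 (T = -9 - 2 = -11)
W(h) = -13 (W(h) = -11 - 2 = -13)
P = 169 (P = (0 - 13)**2 = (-13)**2 = 169)
(-4 + P)*9 = (-4 + 169)*9 = 165*9 = 1485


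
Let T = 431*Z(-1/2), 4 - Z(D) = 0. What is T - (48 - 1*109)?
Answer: 1785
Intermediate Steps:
Z(D) = 4 (Z(D) = 4 - 1*0 = 4 + 0 = 4)
T = 1724 (T = 431*4 = 1724)
T - (48 - 1*109) = 1724 - (48 - 1*109) = 1724 - (48 - 109) = 1724 - 1*(-61) = 1724 + 61 = 1785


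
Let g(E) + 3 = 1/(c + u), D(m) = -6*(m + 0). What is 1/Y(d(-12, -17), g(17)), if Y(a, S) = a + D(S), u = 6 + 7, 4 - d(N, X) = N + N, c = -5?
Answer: 4/181 ≈ 0.022099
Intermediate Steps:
D(m) = -6*m
d(N, X) = 4 - 2*N (d(N, X) = 4 - (N + N) = 4 - 2*N)
u = 13
g(E) = -23/8 (g(E) = -3 + 1/(-5 + 13) = -3 + 1/8 = -23/8)
Y(a, S) = a - 6*S
1/Y(d(-12, -17), g(17)) = 1/((4 - 2*(-12)) - 6*(-23/8)) = 1/((4 + 24) + 69/4) = 1/(28 + 69/4) = 1/(181/4) = 4/181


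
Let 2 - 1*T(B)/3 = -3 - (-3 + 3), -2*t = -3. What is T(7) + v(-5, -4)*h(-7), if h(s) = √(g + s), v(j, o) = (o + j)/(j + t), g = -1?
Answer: 15 + 36*I*√2/7 ≈ 15.0 + 7.2731*I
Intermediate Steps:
t = 3/2 (t = -½*(-3) = 3/2 ≈ 1.5000)
v(j, o) = (j + o)/(3/2 + j) (v(j, o) = (o + j)/(j + 3/2) = (j + o)/(3/2 + j))
T(B) = 15 (T(B) = 6 - 3*(-3 - (-3 + 3)) = 6 - 3*(-3 - 1*0) = 6 - 3*(-3 + 0) = 6 - 3*(-3) = 6 + 9 = 15)
h(s) = √(-1 + s)
T(7) + v(-5, -4)*h(-7) = 15 + (2*(-5 - 4)/(3 + 2*(-5)))*√(-1 - 7) = 15 + (2*(-9)/(3 - 10))*√(-8) = 15 + (2*(-9)/(-7))*(2*I*√2) = 15 + (2*(-⅐)*(-9))*(2*I*√2) = 15 + 18*(2*I*√2)/7 = 15 + 36*I*√2/7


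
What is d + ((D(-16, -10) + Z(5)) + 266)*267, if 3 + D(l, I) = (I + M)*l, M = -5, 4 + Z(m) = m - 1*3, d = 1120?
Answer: 134887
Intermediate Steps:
Z(m) = -7 + m (Z(m) = -4 + (m - 1*3) = -4 + (m - 3) = -4 + (-3 + m) = -7 + m)
D(l, I) = -3 + l*(-5 + I) (D(l, I) = -3 + (I - 5)*l = -3 + (-5 + I)*l = -3 + l*(-5 + I))
d + ((D(-16, -10) + Z(5)) + 266)*267 = 1120 + (((-3 - 5*(-16) - 10*(-16)) + (-7 + 5)) + 266)*267 = 1120 + (((-3 + 80 + 160) - 2) + 266)*267 = 1120 + ((237 - 2) + 266)*267 = 1120 + (235 + 266)*267 = 1120 + 501*267 = 1120 + 133767 = 134887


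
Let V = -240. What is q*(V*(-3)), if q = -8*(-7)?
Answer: 40320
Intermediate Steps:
q = 56
q*(V*(-3)) = 56*(-240*(-3)) = 56*720 = 40320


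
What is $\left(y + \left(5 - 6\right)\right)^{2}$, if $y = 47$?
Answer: $2116$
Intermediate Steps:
$\left(y + \left(5 - 6\right)\right)^{2} = \left(47 + \left(5 - 6\right)\right)^{2} = \left(47 - 1\right)^{2} = 46^{2} = 2116$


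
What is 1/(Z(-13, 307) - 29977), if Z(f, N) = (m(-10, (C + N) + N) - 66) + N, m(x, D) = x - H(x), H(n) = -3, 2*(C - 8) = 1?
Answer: -1/29743 ≈ -3.3621e-5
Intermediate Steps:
C = 17/2 (C = 8 + (½)*1 = 8 + ½ = 17/2 ≈ 8.5000)
m(x, D) = 3 + x (m(x, D) = x - 1*(-3) = x + 3 = 3 + x)
Z(f, N) = -73 + N (Z(f, N) = ((3 - 10) - 66) + N = (-7 - 66) + N = -73 + N)
1/(Z(-13, 307) - 29977) = 1/((-73 + 307) - 29977) = 1/(234 - 29977) = 1/(-29743) = -1/29743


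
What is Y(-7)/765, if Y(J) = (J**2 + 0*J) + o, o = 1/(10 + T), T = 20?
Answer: 1471/22950 ≈ 0.064096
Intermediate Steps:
o = 1/30 (o = 1/(10 + 20) = 1/30 ≈ 0.033333)
Y(J) = 1/30 + J**2 (Y(J) = (J**2 + 0*J) + 1/30 = (J**2 + 0) + 1/30 = J**2 + 1/30 = 1/30 + J**2)
Y(-7)/765 = (1/30 + (-7)**2)/765 = (1/30 + 49)*(1/765) = (1471/30)*(1/765) = 1471/22950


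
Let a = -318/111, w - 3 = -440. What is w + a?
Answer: -16275/37 ≈ -439.86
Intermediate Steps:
w = -437 (w = 3 - 440 = -437)
a = -106/37 (a = -318*1/111 = -106/37 ≈ -2.8649)
w + a = -437 - 106/37 = -16275/37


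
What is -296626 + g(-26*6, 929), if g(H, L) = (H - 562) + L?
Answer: -296415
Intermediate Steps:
g(H, L) = -562 + H + L (g(H, L) = (-562 + H) + L = -562 + H + L)
-296626 + g(-26*6, 929) = -296626 + (-562 - 26*6 + 929) = -296626 + (-562 - 156 + 929) = -296626 + 211 = -296415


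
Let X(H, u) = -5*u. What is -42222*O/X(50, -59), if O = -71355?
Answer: 602550162/59 ≈ 1.0213e+7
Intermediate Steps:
-42222*O/X(50, -59) = -42222/(-5*(-59)/(-71355)) = -42222/(295*(-1/71355)) = -42222/(-59/14271) = -42222*(-14271/59) = 602550162/59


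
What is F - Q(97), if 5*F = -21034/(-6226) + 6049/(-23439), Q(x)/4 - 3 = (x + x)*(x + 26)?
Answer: -34826256543674/364828035 ≈ -95459.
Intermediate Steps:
Q(x) = 12 + 8*x*(26 + x) (Q(x) = 12 + 4*((x + x)*(x + 26)) = 12 + 4*((2*x)*(26 + x)) = 12 + 4*(2*x*(26 + x)) = 12 + 8*x*(26 + x))
F = 227677426/364828035 (F = (-21034/(-6226) + 6049/(-23439))/5 = (-21034*(-1/6226) + 6049*(-1/23439))/5 = (10517/3113 - 6049/23439)/5 = (⅕)*(227677426/72965607) = 227677426/364828035 ≈ 0.62407)
F - Q(97) = 227677426/364828035 - (12 + 8*97² + 208*97) = 227677426/364828035 - (12 + 8*9409 + 20176) = 227677426/364828035 - (12 + 75272 + 20176) = 227677426/364828035 - 1*95460 = 227677426/364828035 - 95460 = -34826256543674/364828035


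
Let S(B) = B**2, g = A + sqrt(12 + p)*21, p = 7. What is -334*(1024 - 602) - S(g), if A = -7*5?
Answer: -150552 + 1470*sqrt(19) ≈ -1.4414e+5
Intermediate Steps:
A = -35
g = -35 + 21*sqrt(19) (g = -35 + sqrt(12 + 7)*21 = -35 + sqrt(19)*21 = -35 + 21*sqrt(19) ≈ 56.537)
-334*(1024 - 602) - S(g) = -334*(1024 - 602) - (-35 + 21*sqrt(19))**2 = -334*422 - (-35 + 21*sqrt(19))**2 = -140948 - (-35 + 21*sqrt(19))**2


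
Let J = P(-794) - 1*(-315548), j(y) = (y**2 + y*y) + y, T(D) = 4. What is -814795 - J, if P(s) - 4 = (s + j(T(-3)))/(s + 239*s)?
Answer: -107699462539/95280 ≈ -1.1303e+6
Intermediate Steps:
j(y) = y + 2*y**2 (j(y) = (y**2 + y**2) + y = 2*y**2 + y = y + 2*y**2)
P(s) = 4 + (36 + s)/(240*s) (P(s) = 4 + (s + 4*(1 + 2*4))/(s + 239*s) = 4 + (s + 4*(1 + 8))/((240*s)) = 4 + (s + 4*9)*(1/(240*s)) = 4 + (s + 36)*(1/(240*s)) = 4 + (36 + s)*(1/(240*s)) = 4 + (36 + s)/(240*s))
J = 30065794939/95280 (J = (1/240)*(36 + 961*(-794))/(-794) - 1*(-315548) = (1/240)*(-1/794)*(36 - 763034) + 315548 = (1/240)*(-1/794)*(-762998) + 315548 = 381499/95280 + 315548 = 30065794939/95280 ≈ 3.1555e+5)
-814795 - J = -814795 - 1*30065794939/95280 = -814795 - 30065794939/95280 = -107699462539/95280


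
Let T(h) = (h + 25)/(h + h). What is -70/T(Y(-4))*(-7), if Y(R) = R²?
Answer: 15680/41 ≈ 382.44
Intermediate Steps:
T(h) = (25 + h)/(2*h) (T(h) = (25 + h)/((2*h)) = (25 + h)*(1/(2*h)) = (25 + h)/(2*h))
-70/T(Y(-4))*(-7) = -70*32/(25 + (-4)²)*(-7) = -70*32/(25 + 16)*(-7) = -70/((½)*(1/16)*41)*(-7) = -70/41/32*(-7) = -70*32/41*(-7) = -2240/41*(-7) = 15680/41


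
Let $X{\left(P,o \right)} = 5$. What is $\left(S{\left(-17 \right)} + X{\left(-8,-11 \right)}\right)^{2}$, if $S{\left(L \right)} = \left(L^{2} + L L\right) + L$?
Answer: $320356$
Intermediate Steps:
$S{\left(L \right)} = L + 2 L^{2}$ ($S{\left(L \right)} = \left(L^{2} + L^{2}\right) + L = 2 L^{2} + L = L + 2 L^{2}$)
$\left(S{\left(-17 \right)} + X{\left(-8,-11 \right)}\right)^{2} = \left(- 17 \left(1 + 2 \left(-17\right)\right) + 5\right)^{2} = \left(- 17 \left(1 - 34\right) + 5\right)^{2} = \left(\left(-17\right) \left(-33\right) + 5\right)^{2} = \left(561 + 5\right)^{2} = 566^{2} = 320356$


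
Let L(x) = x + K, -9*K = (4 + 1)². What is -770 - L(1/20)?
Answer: -138109/180 ≈ -767.27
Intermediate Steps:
K = -25/9 (K = -(4 + 1)²/9 = -⅑*5² = -⅑*25 = -25/9 ≈ -2.7778)
L(x) = -25/9 + x (L(x) = x - 25/9 = -25/9 + x)
-770 - L(1/20) = -770 - (-25/9 + 1/20) = -770 - 1*(-491/180) = -770 + 491/180 = -138109/180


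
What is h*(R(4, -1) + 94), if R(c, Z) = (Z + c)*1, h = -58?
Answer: -5626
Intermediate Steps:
R(c, Z) = Z + c
h*(R(4, -1) + 94) = -58*((-1 + 4) + 94) = -58*(3 + 94) = -58*97 = -5626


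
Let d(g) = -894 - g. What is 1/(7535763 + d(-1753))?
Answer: 1/7536622 ≈ 1.3269e-7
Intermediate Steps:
1/(7535763 + d(-1753)) = 1/(7535763 + (-894 - 1*(-1753))) = 1/(7535763 + (-894 + 1753)) = 1/(7535763 + 859) = 1/7536622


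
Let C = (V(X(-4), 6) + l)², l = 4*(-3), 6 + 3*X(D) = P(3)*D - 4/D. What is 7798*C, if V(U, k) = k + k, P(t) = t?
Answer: 0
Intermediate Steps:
X(D) = -2 + D - 4/(3*D) (X(D) = -2 + (3*D - 4/D)/3 = -2 + (-4/D + 3*D)/3 = -2 + (D - 4/(3*D)) = -2 + D - 4/(3*D))
V(U, k) = 2*k
l = -12
C = 0 (C = (2*6 - 12)² = (12 - 12)² = 0² = 0)
7798*C = 7798*0 = 0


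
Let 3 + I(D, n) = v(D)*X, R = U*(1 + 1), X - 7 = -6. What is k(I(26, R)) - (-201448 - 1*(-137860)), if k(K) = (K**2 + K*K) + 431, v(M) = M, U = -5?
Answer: 65077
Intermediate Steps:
X = 1 (X = 7 - 6 = 1)
R = -10 (R = -5*(1 + 1) = -5*2 = -10)
I(D, n) = -3 + D (I(D, n) = -3 + D*1 = -3 + D)
k(K) = 431 + 2*K**2 (k(K) = (K**2 + K**2) + 431 = 2*K**2 + 431 = 431 + 2*K**2)
k(I(26, R)) - (-201448 - 1*(-137860)) = (431 + 2*(-3 + 26)**2) - (-201448 - 1*(-137860)) = (431 + 2*23**2) - (-201448 + 137860) = (431 + 2*529) - 1*(-63588) = (431 + 1058) + 63588 = 1489 + 63588 = 65077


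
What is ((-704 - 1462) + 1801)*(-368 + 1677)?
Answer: -477785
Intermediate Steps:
((-704 - 1462) + 1801)*(-368 + 1677) = (-2166 + 1801)*1309 = -365*1309 = -477785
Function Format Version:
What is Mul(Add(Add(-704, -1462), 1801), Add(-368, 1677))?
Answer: -477785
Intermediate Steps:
Mul(Add(Add(-704, -1462), 1801), Add(-368, 1677)) = Mul(Add(-2166, 1801), 1309) = Mul(-365, 1309) = -477785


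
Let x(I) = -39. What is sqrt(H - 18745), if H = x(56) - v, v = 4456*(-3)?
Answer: 2*I*sqrt(1354) ≈ 73.594*I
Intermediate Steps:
v = -13368
H = 13329 (H = -39 - 1*(-13368) = -39 + 13368 = 13329)
sqrt(H - 18745) = sqrt(13329 - 18745) = sqrt(-5416) = 2*I*sqrt(1354)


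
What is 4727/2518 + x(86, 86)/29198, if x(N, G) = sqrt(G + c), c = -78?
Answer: 4727/2518 + sqrt(2)/14599 ≈ 1.8774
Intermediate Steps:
x(N, G) = sqrt(-78 + G) (x(N, G) = sqrt(G - 78) = sqrt(-78 + G))
4727/2518 + x(86, 86)/29198 = 4727/2518 + sqrt(-78 + 86)/29198 = 4727*(1/2518) + sqrt(8)*(1/29198) = 4727/2518 + (2*sqrt(2))*(1/29198) = 4727/2518 + sqrt(2)/14599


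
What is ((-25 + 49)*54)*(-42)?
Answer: -54432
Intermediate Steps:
((-25 + 49)*54)*(-42) = (24*54)*(-42) = 1296*(-42) = -54432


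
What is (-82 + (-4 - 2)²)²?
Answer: 2116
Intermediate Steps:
(-82 + (-4 - 2)²)² = (-82 + (-6)²)² = (-82 + 36)² = (-46)² = 2116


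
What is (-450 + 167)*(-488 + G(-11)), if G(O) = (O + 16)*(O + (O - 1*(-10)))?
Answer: 155084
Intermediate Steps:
G(O) = (10 + 2*O)*(16 + O) (G(O) = (16 + O)*(O + (O + 10)) = (16 + O)*(O + (10 + O)) = (16 + O)*(10 + 2*O) = (10 + 2*O)*(16 + O))
(-450 + 167)*(-488 + G(-11)) = (-450 + 167)*(-488 + (160 + 2*(-11)² + 42*(-11))) = -283*(-488 + (160 + 2*121 - 462)) = -283*(-488 + (160 + 242 - 462)) = -283*(-488 - 60) = -283*(-548) = 155084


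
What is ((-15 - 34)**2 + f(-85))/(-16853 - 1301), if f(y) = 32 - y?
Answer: -1259/9077 ≈ -0.13870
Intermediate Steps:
((-15 - 34)**2 + f(-85))/(-16853 - 1301) = ((-15 - 34)**2 + (32 - 1*(-85)))/(-16853 - 1301) = ((-49)**2 + (32 + 85))/(-18154) = (2401 + 117)*(-1/18154) = 2518*(-1/18154) = -1259/9077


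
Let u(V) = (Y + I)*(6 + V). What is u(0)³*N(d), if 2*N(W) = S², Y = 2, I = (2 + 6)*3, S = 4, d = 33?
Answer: 30371328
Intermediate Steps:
I = 24 (I = 8*3 = 24)
N(W) = 8 (N(W) = (½)*4² = (½)*16 = 8)
u(V) = 156 + 26*V (u(V) = (2 + 24)*(6 + V) = 26*(6 + V) = 156 + 26*V)
u(0)³*N(d) = (156 + 26*0)³*8 = (156 + 0)³*8 = 156³*8 = 3796416*8 = 30371328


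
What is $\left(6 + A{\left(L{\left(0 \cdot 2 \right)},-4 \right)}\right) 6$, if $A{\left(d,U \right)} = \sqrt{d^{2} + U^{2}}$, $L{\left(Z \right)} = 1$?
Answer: $36 + 6 \sqrt{17} \approx 60.739$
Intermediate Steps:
$A{\left(d,U \right)} = \sqrt{U^{2} + d^{2}}$
$\left(6 + A{\left(L{\left(0 \cdot 2 \right)},-4 \right)}\right) 6 = \left(6 + \sqrt{\left(-4\right)^{2} + 1^{2}}\right) 6 = \left(6 + \sqrt{16 + 1}\right) 6 = \left(6 + \sqrt{17}\right) 6 = 36 + 6 \sqrt{17}$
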